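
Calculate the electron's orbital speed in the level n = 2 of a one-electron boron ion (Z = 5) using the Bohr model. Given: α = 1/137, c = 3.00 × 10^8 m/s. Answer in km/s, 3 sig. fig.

5470 km/s

v_n = Zαc/n = 5 × 0.00730 × 3.00 × 10^8 / 2
    = 5470 km/s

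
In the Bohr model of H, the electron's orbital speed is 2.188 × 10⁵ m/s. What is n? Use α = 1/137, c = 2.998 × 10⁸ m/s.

v_n = Zαc/n ⇒ n = Zαc/v = 1 × 0.007299 × 2.998 × 10⁸ / 2.188 × 10⁵ ≈ 10.00
n = 10

10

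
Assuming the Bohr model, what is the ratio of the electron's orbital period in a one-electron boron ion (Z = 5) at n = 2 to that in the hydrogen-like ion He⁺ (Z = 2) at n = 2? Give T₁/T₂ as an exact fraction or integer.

4/25

T ∝ Z^-2 · n^3
T₁/T₂ = (5/2)^-2 · (2/2)^3 = 4/25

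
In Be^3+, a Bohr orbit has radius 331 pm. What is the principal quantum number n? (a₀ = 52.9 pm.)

5

r_n = n²a₀/Z ⇒ n² = rZ/a₀ = 331 × 4 / 52.9 ≈ 25.03
n = 5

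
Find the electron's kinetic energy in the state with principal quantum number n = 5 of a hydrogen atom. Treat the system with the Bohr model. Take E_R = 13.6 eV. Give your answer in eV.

0.544 eV

For a Coulomb orbit the virial theorem gives K = −E_n.
E_n = −E_R·Z²/n², so K = E_R·Z²/n² = 13.6 × 1²/5² = 0.544 eV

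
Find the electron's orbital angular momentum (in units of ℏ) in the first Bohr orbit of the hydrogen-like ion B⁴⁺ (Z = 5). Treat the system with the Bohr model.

1

L_n = nℏ, so L/ℏ = n = 1.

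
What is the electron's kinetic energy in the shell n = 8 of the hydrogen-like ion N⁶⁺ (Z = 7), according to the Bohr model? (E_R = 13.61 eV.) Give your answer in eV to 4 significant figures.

10.42 eV

For a Coulomb orbit the virial theorem gives K = −E_n.
E_n = −E_R·Z²/n², so K = E_R·Z²/n² = 13.61 × 7²/8² = 10.42 eV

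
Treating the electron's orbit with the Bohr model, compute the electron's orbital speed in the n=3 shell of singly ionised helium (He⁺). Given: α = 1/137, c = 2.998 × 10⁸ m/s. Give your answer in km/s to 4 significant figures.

1459 km/s

v_n = Zαc/n = 2 × 0.007299 × 2.998 × 10⁸ / 3
    = 1459 km/s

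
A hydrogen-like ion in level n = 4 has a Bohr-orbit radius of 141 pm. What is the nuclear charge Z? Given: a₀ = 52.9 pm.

r_n = n²a₀/Z ⇒ Z = n²a₀/r = 4² × 52.9 / 141 ≈ 6.00
Z = 6

6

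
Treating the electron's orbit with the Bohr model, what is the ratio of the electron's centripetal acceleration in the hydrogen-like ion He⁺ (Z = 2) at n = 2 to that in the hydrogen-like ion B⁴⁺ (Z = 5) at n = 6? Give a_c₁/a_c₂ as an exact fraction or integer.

648/125

a_c ∝ Z^3 · n^-4
a_c₁/a_c₂ = (2/5)^3 · (2/6)^-4 = 648/125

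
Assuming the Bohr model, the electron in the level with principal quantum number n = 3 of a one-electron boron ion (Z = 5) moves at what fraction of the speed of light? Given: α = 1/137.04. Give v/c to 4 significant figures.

0.01216

v_n = Zαc/n, so v/c = Zα/n = 5 × 0.007297 / 3 = 0.01216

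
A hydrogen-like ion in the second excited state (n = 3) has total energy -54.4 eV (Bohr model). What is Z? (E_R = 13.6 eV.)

6

E_n = −E_R Z²/n² ⇒ Z² = −E_n n²/E_R = 54.4 × 3² / 13.6 ≈ 36.00
Z = 6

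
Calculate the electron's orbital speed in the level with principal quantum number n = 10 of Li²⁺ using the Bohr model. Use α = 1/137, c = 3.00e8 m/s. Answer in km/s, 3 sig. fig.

v_n = Zαc/n = 3 × 0.00730 × 3.00e8 / 10
    = 657 km/s

657 km/s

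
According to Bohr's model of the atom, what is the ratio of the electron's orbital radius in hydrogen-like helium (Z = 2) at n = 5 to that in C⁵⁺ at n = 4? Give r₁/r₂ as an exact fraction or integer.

75/16

r ∝ Z^-1 · n^2
r₁/r₂ = (2/6)^-1 · (5/4)^2 = 75/16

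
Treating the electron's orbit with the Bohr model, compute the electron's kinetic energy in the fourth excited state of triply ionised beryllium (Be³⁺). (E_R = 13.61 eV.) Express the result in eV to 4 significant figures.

8.710 eV

For a Coulomb orbit the virial theorem gives K = −E_n.
E_n = −E_R·Z²/n², so K = E_R·Z²/n² = 13.61 × 4²/5² = 8.710 eV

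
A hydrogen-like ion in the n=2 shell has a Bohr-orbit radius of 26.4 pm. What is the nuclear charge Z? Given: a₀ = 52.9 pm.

r_n = n²a₀/Z ⇒ Z = n²a₀/r = 2² × 52.9 / 26.4 ≈ 8.02
Z = 8

8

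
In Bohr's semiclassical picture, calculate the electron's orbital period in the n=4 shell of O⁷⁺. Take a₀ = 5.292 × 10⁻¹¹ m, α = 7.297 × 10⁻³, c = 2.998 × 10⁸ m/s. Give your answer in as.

152.0 as

r = n²a₀/Z = 4²·5.292 × 10⁻¹¹/8 = 1.058 × 10⁻¹⁰ m
v = Zαc/n = 8·0.007297·2.998 × 10⁸/4 = 4.375 × 10⁶ m/s
T = 2πr/v = 1.520 × 10⁻¹⁶ s = 152.0 as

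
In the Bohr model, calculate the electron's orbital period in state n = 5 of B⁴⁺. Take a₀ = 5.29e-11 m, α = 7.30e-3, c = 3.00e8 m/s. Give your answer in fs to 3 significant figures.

0.759 fs

r = n²a₀/Z = 5²·5.29e-11/5 = 2.64e-10 m
v = Zαc/n = 5·0.00730·3.00e8/5 = 2.19e6 m/s
T = 2πr/v = 7.59e-16 s = 0.759 fs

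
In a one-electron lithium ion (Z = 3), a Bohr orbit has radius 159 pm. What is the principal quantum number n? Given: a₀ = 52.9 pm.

r_n = n²a₀/Z ⇒ n² = rZ/a₀ = 159 × 3 / 52.9 ≈ 9.02
n = 3

3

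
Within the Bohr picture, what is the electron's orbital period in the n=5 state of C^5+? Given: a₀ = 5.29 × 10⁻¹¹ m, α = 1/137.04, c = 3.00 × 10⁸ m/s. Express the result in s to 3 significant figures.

5.27 × 10⁻¹⁶ s

r = n²a₀/Z = 5²·5.29 × 10⁻¹¹/6 = 2.20 × 10⁻¹⁰ m
v = Zαc/n = 6·0.00730·3.00 × 10⁸/5 = 2.63 × 10⁶ m/s
T = 2πr/v = 5.27 × 10⁻¹⁶ s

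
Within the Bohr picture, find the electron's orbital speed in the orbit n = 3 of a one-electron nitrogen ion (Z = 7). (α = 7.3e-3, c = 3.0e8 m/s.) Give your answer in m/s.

5.1e6 m/s

v_n = Zαc/n = 7 × 0.0073 × 3.0e8 / 3
    = 5.1e6 m/s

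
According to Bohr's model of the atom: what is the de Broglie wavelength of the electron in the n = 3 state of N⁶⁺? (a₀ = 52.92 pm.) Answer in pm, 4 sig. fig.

142.5 pm

The Bohr quantisation condition is nλ = 2πr_n.
r_n = n²a₀/Z = 68.04 pm
λ = 2πr_n/n = 2π·68.04/3 = 142.5 pm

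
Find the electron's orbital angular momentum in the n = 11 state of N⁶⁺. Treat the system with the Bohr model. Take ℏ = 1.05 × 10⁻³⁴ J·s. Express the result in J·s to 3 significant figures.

1.16 × 10⁻³³ J·s

L_n = nℏ = 11 × 1.05 × 10⁻³⁴ = 1.16 × 10⁻³³ J·s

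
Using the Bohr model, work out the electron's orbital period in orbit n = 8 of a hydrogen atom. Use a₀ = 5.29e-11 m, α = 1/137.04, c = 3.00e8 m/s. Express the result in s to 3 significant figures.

r = n²a₀/Z = 8²·5.29e-11/1 = 3.39e-9 m
v = Zαc/n = 1·0.00730·3.00e8/8 = 2.74e5 m/s
T = 2πr/v = 7.77e-14 s

7.77e-14 s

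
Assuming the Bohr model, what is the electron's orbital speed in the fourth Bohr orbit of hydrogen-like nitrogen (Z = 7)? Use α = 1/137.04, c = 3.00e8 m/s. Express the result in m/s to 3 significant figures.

3.83e6 m/s

v_n = Zαc/n = 7 × 0.00730 × 3.00e8 / 4
    = 3.83e6 m/s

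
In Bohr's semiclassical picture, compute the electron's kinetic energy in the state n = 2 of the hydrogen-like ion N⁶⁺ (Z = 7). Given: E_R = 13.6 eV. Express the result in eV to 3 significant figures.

167 eV

For a Coulomb orbit the virial theorem gives K = −E_n.
E_n = −E_R·Z²/n², so K = E_R·Z²/n² = 13.6 × 7²/2² = 167 eV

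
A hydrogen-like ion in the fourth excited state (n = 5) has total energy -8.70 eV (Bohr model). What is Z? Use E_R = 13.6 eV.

4

E_n = −E_R Z²/n² ⇒ Z² = −E_n n²/E_R = 8.70 × 5² / 13.6 ≈ 15.99
Z = 4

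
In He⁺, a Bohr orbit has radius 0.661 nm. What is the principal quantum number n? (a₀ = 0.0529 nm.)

5

r_n = n²a₀/Z ⇒ n² = rZ/a₀ = 0.661 × 2 / 0.0529 ≈ 24.99
n = 5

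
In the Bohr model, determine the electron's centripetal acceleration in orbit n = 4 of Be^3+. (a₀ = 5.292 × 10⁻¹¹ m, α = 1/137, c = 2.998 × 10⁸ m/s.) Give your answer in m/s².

r = n²a₀/Z = 2.117 × 10⁻¹⁰ m, v = Zαc/n = 2.188 × 10⁶ m/s
a = v²/r = (2.188 × 10⁶)² / 2.117 × 10⁻¹⁰ = 2.262 × 10²² m/s²

2.262 × 10²² m/s²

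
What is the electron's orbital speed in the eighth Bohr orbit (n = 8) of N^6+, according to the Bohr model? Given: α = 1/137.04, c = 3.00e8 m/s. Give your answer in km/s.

v_n = Zαc/n = 7 × 0.00730 × 3.00e8 / 8
    = 1920 km/s

1920 km/s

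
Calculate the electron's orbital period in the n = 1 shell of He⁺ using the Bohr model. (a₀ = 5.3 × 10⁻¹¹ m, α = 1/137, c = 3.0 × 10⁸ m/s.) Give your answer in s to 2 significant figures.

3.8 × 10⁻¹⁷ s

r = n²a₀/Z = 1²·5.3 × 10⁻¹¹/2 = 2.6 × 10⁻¹¹ m
v = Zαc/n = 2·0.0073·3.0 × 10⁸/1 = 4.4 × 10⁶ m/s
T = 2πr/v = 3.8 × 10⁻¹⁷ s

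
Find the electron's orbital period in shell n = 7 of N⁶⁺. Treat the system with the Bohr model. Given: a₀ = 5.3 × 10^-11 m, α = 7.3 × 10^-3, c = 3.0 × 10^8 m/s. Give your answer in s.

1.1 × 10^-15 s

r = n²a₀/Z = 7²·5.3 × 10^-11/7 = 3.7 × 10^-10 m
v = Zαc/n = 7·0.0073·3.0 × 10^8/7 = 2.2 × 10^6 m/s
T = 2πr/v = 1.1 × 10^-15 s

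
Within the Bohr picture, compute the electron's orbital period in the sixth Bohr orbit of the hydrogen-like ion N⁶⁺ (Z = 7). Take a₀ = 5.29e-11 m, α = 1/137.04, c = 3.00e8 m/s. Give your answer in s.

6.69e-16 s

r = n²a₀/Z = 6²·5.29e-11/7 = 2.72e-10 m
v = Zαc/n = 7·0.00730·3.00e8/6 = 2.55e6 m/s
T = 2πr/v = 6.69e-16 s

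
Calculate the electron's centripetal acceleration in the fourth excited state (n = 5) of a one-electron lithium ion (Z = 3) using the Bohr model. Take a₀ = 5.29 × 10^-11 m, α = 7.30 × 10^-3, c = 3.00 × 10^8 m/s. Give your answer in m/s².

3.92 × 10^21 m/s²

r = n²a₀/Z = 4.41 × 10^-10 m, v = Zαc/n = 1.31 × 10^6 m/s
a = v²/r = (1.31 × 10^6)² / 4.41 × 10^-10 = 3.92 × 10^21 m/s²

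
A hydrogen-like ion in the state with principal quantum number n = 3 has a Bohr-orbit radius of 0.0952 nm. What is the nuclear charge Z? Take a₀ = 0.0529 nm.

r_n = n²a₀/Z ⇒ Z = n²a₀/r = 3² × 0.0529 / 0.0952 ≈ 5.00
Z = 5

5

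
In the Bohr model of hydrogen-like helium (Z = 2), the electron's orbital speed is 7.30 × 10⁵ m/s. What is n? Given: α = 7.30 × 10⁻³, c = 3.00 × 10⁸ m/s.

6

v_n = Zαc/n ⇒ n = Zαc/v = 2 × 0.00730 × 3.00 × 10⁸ / 7.30 × 10⁵ ≈ 6.00
n = 6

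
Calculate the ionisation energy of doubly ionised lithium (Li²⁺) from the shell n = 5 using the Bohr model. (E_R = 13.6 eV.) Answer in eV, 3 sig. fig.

E_n = −E_R·Z²/n² = −13.6 × 3²/5² eV = -4.90 eV
Ionisation energy = −E_n = 4.90 eV

4.90 eV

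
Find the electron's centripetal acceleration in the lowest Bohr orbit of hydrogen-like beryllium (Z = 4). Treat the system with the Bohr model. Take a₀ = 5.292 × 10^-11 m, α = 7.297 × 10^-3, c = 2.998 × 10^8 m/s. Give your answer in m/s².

r = n²a₀/Z = 1.323 × 10^-11 m, v = Zαc/n = 8.751 × 10^6 m/s
a = v²/r = (8.751 × 10^6)² / 1.323 × 10^-11 = 5.788 × 10^24 m/s²

5.788 × 10^24 m/s²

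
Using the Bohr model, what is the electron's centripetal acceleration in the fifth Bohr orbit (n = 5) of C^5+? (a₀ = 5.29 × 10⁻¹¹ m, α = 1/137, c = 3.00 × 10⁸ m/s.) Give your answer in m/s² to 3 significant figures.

3.13 × 10²² m/s²

r = n²a₀/Z = 2.20 × 10⁻¹⁰ m, v = Zαc/n = 2.63 × 10⁶ m/s
a = v²/r = (2.63 × 10⁶)² / 2.20 × 10⁻¹⁰ = 3.13 × 10²² m/s²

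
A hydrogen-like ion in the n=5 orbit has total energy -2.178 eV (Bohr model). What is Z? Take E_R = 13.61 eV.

E_n = −E_R Z²/n² ⇒ Z² = −E_n n²/E_R = 2.178 × 5² / 13.61 ≈ 4.00
Z = 2

2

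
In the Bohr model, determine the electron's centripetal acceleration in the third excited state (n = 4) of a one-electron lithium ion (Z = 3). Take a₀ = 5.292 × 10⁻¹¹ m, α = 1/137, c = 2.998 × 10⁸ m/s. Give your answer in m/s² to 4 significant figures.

r = n²a₀/Z = 2.822 × 10⁻¹⁰ m, v = Zαc/n = 1.641 × 10⁶ m/s
a = v²/r = (1.641 × 10⁶)² / 2.822 × 10⁻¹⁰ = 9.544 × 10²¹ m/s²

9.544 × 10²¹ m/s²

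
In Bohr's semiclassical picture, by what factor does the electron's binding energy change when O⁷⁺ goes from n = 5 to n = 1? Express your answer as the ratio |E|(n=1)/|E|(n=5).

25

|E| ∝ Z^2 · n^-2; with Z fixed, |E| ∝ n^-2.
|E|(n=1)/|E|(n=5) = (1/5)^-2 = 25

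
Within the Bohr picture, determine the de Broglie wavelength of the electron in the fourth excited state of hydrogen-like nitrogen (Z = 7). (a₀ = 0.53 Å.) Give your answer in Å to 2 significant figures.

The Bohr quantisation condition is nλ = 2πr_n.
r_n = n²a₀/Z = 1.9 Å
λ = 2πr_n/n = 2π·1.9/5 = 2.4 Å

2.4 Å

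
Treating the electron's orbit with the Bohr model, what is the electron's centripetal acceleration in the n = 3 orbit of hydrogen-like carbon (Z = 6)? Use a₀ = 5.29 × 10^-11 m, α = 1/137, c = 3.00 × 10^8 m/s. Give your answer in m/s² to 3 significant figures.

2.42 × 10^23 m/s²

r = n²a₀/Z = 7.94 × 10^-11 m, v = Zαc/n = 4.38 × 10^6 m/s
a = v²/r = (4.38 × 10^6)² / 7.94 × 10^-11 = 2.42 × 10^23 m/s²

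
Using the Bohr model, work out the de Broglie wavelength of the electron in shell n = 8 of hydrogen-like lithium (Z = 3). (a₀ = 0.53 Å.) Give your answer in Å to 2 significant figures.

The Bohr quantisation condition is nλ = 2πr_n.
r_n = n²a₀/Z = 11 Å
λ = 2πr_n/n = 2π·11/8 = 8.9 Å

8.9 Å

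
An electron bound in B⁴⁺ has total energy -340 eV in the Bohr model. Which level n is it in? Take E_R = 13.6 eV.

1

E_n = −E_R Z²/n² ⇒ n² = E_R Z²/(−E_n) = 13.6 × 5² / 340 ≈ 1.00
n = 1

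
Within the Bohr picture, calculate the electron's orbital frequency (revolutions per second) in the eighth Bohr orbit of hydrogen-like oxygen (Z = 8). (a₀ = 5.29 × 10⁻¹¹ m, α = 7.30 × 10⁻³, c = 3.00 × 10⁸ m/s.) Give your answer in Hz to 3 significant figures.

8.24 × 10¹⁴ Hz

r = n²a₀/Z = 4.23 × 10⁻¹⁰ m, v = Zαc/n = 2.19 × 10⁶ m/s
f = v/(2πr) = 8.24 × 10¹⁴ Hz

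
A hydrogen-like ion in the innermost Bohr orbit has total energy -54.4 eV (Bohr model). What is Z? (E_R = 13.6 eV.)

E_n = −E_R Z²/n² ⇒ Z² = −E_n n²/E_R = 54.4 × 1² / 13.6 ≈ 4.00
Z = 2

2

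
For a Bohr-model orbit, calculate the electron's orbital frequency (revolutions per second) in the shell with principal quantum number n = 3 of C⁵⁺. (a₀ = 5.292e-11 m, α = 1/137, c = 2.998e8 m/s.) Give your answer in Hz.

r = n²a₀/Z = 7.938e-11 m, v = Zαc/n = 4.377e6 m/s
f = v/(2πr) = 8.775e15 Hz

8.775e15 Hz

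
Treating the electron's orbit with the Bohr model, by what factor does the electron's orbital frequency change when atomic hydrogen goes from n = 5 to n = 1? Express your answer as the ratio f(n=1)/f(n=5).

125

f ∝ Z^2 · n^-3; with Z fixed, f ∝ n^-3.
f(n=1)/f(n=5) = (1/5)^-3 = 125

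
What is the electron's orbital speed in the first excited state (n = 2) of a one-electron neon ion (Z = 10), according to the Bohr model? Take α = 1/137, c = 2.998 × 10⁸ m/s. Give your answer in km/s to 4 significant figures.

v_n = Zαc/n = 10 × 0.007299 × 2.998 × 10⁸ / 2
    = 1.094 × 10⁴ km/s

1.094 × 10⁴ km/s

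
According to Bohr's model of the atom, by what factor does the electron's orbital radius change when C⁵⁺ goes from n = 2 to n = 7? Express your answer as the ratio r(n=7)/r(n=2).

r ∝ Z^-1 · n^2; with Z fixed, r ∝ n^2.
r(n=7)/r(n=2) = (7/2)^2 = 49/4

49/4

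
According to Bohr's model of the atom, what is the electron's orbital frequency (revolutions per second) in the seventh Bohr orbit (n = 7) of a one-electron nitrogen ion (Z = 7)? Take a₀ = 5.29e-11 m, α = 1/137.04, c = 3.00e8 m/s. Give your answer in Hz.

r = n²a₀/Z = 3.70e-10 m, v = Zαc/n = 2.19e6 m/s
f = v/(2πr) = 9.41e14 Hz

9.41e14 Hz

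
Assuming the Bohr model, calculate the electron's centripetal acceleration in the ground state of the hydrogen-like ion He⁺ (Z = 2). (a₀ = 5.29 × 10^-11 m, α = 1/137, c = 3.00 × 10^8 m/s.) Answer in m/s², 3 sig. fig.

r = n²a₀/Z = 2.65 × 10^-11 m, v = Zαc/n = 4.38 × 10^6 m/s
a = v²/r = (4.38 × 10^6)² / 2.65 × 10^-11 = 7.25 × 10^23 m/s²

7.25 × 10^23 m/s²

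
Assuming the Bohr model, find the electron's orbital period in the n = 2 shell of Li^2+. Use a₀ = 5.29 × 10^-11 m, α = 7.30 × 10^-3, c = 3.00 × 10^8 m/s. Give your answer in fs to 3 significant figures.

0.135 fs

r = n²a₀/Z = 2²·5.29 × 10^-11/3 = 7.05 × 10^-11 m
v = Zαc/n = 3·0.00730·3.00 × 10^8/2 = 3.29 × 10^6 m/s
T = 2πr/v = 1.35 × 10^-16 s = 0.135 fs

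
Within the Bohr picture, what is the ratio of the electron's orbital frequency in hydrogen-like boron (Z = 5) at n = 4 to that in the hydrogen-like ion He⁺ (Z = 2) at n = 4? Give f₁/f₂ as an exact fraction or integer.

25/4

f ∝ Z^2 · n^-3
f₁/f₂ = (5/2)^2 · (4/4)^-3 = 25/4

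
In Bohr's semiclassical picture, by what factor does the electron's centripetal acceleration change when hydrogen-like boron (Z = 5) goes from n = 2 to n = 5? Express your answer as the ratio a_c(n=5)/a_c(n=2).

16/625

a_c ∝ Z^3 · n^-4; with Z fixed, a_c ∝ n^-4.
a_c(n=5)/a_c(n=2) = (5/2)^-4 = 16/625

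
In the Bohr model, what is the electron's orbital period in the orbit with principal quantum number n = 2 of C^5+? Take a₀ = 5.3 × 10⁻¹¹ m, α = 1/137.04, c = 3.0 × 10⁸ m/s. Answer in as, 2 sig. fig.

34 as

r = n²a₀/Z = 2²·5.3 × 10⁻¹¹/6 = 3.5 × 10⁻¹¹ m
v = Zαc/n = 6·0.0073·3.0 × 10⁸/2 = 6.6 × 10⁶ m/s
T = 2πr/v = 3.4 × 10⁻¹⁷ s = 34 as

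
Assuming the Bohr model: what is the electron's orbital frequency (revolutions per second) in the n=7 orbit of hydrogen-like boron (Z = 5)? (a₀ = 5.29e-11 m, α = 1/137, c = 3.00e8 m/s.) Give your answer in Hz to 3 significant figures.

4.80e14 Hz

r = n²a₀/Z = 5.18e-10 m, v = Zαc/n = 1.56e6 m/s
f = v/(2πr) = 4.80e14 Hz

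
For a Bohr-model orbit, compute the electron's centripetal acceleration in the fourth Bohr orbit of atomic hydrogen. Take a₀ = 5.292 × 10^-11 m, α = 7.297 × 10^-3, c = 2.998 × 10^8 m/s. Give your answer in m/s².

3.533 × 10^20 m/s²

r = n²a₀/Z = 8.467 × 10^-10 m, v = Zαc/n = 5.469 × 10^5 m/s
a = v²/r = (5.469 × 10^5)² / 8.467 × 10^-10 = 3.533 × 10^20 m/s²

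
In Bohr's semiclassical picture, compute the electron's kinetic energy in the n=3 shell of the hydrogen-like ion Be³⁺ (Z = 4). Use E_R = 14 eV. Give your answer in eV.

For a Coulomb orbit the virial theorem gives K = −E_n.
E_n = −E_R·Z²/n², so K = E_R·Z²/n² = 14 × 4²/3² = 25 eV

25 eV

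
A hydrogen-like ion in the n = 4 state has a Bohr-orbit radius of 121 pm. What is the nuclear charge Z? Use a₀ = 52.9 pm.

7

r_n = n²a₀/Z ⇒ Z = n²a₀/r = 4² × 52.9 / 121 ≈ 7.00
Z = 7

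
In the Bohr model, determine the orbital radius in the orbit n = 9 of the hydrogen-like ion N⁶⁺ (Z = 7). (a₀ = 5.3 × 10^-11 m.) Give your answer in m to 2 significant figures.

6.1 × 10^-10 m

r_n = n²a₀/Z = 9² × 5.3 × 10^-11 / 7
    = 81 × 5.3 × 10^-11 / 7 = 6.1 × 10^-10 m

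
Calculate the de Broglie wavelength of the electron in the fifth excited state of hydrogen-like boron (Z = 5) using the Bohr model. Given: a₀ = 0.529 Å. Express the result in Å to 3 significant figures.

3.99 Å

The Bohr quantisation condition is nλ = 2πr_n.
r_n = n²a₀/Z = 3.81 Å
λ = 2πr_n/n = 2π·3.81/6 = 3.99 Å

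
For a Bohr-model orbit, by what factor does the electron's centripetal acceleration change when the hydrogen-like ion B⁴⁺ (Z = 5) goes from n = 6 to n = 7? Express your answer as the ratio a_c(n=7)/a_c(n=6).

a_c ∝ Z^3 · n^-4; with Z fixed, a_c ∝ n^-4.
a_c(n=7)/a_c(n=6) = (7/6)^-4 = 1296/2401

1296/2401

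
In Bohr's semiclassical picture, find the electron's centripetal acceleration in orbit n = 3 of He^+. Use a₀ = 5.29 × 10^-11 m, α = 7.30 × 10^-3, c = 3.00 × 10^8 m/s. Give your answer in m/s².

r = n²a₀/Z = 2.38 × 10^-10 m, v = Zαc/n = 1.46 × 10^6 m/s
a = v²/r = (1.46 × 10^6)² / 2.38 × 10^-10 = 8.95 × 10^21 m/s²

8.95 × 10^21 m/s²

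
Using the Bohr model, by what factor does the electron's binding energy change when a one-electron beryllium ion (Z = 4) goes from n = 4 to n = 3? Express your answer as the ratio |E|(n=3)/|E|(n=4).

|E| ∝ Z^2 · n^-2; with Z fixed, |E| ∝ n^-2.
|E|(n=3)/|E|(n=4) = (3/4)^-2 = 16/9

16/9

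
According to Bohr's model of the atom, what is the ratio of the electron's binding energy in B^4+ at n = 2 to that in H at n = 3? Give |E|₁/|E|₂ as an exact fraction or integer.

|E| ∝ Z^2 · n^-2
|E|₁/|E|₂ = (5/1)^2 · (2/3)^-2 = 225/4

225/4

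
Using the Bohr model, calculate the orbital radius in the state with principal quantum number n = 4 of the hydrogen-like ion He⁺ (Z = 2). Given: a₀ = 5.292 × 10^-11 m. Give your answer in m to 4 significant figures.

4.234 × 10^-10 m

r_n = n²a₀/Z = 4² × 5.292 × 10^-11 / 2
    = 16 × 5.292 × 10^-11 / 2 = 4.234 × 10^-10 m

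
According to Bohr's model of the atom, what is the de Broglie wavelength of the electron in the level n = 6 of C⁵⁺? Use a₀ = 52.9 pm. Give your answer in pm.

332 pm

The Bohr quantisation condition is nλ = 2πr_n.
r_n = n²a₀/Z = 317 pm
λ = 2πr_n/n = 2π·317/6 = 332 pm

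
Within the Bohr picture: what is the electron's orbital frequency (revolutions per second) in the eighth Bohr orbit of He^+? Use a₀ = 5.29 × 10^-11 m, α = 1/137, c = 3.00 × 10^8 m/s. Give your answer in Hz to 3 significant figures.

5.15 × 10^13 Hz

r = n²a₀/Z = 1.69 × 10^-9 m, v = Zαc/n = 5.47 × 10^5 m/s
f = v/(2πr) = 5.15 × 10^13 Hz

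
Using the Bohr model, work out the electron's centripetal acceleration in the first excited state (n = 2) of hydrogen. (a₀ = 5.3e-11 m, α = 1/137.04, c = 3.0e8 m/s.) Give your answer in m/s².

r = n²a₀/Z = 2.1e-10 m, v = Zαc/n = 1.1e6 m/s
a = v²/r = (1.1e6)² / 2.1e-10 = 5.7e21 m/s²

5.7e21 m/s²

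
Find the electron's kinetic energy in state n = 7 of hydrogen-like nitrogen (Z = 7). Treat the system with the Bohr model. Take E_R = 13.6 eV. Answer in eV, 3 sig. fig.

13.6 eV

For a Coulomb orbit the virial theorem gives K = −E_n.
E_n = −E_R·Z²/n², so K = E_R·Z²/n² = 13.6 × 7²/7² = 13.6 eV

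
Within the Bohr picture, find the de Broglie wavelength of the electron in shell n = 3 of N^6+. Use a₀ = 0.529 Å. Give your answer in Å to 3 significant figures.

The Bohr quantisation condition is nλ = 2πr_n.
r_n = n²a₀/Z = 0.680 Å
λ = 2πr_n/n = 2π·0.680/3 = 1.42 Å

1.42 Å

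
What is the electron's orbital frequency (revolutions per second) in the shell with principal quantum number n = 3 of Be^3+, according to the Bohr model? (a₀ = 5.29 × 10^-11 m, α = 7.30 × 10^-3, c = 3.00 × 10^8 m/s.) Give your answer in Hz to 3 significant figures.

3.90 × 10^15 Hz

r = n²a₀/Z = 1.19 × 10^-10 m, v = Zαc/n = 2.92 × 10^6 m/s
f = v/(2πr) = 3.90 × 10^15 Hz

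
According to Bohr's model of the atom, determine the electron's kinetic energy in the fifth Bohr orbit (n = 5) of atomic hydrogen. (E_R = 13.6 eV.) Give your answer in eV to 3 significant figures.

0.544 eV

For a Coulomb orbit the virial theorem gives K = −E_n.
E_n = −E_R·Z²/n², so K = E_R·Z²/n² = 13.6 × 1²/5² = 0.544 eV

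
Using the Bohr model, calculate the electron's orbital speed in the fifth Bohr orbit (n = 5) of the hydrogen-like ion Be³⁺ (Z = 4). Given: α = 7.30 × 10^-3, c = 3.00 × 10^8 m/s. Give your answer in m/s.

v_n = Zαc/n = 4 × 0.00730 × 3.00 × 10^8 / 5
    = 1.75 × 10^6 m/s

1.75 × 10^6 m/s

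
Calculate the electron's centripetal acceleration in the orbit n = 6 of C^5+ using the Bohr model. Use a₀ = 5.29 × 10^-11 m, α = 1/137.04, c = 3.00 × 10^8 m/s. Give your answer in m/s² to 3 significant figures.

r = n²a₀/Z = 3.17 × 10^-10 m, v = Zαc/n = 2.19 × 10^6 m/s
a = v²/r = (2.19 × 10^6)² / 3.17 × 10^-10 = 1.51 × 10^22 m/s²

1.51 × 10^22 m/s²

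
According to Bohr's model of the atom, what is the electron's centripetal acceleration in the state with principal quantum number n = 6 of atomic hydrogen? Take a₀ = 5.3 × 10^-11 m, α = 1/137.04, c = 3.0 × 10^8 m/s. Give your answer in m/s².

7.0 × 10^19 m/s²

r = n²a₀/Z = 1.9 × 10^-9 m, v = Zαc/n = 3.6 × 10^5 m/s
a = v²/r = (3.6 × 10^5)² / 1.9 × 10^-9 = 7.0 × 10^19 m/s²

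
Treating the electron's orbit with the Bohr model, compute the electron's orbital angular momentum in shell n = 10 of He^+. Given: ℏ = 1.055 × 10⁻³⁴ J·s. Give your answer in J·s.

1.055 × 10⁻³³ J·s

L_n = nℏ = 10 × 1.055 × 10⁻³⁴ = 1.055 × 10⁻³³ J·s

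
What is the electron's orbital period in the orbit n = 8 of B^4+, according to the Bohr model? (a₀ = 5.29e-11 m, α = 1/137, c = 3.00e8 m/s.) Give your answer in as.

r = n²a₀/Z = 8²·5.29e-11/5 = 6.77e-10 m
v = Zαc/n = 5·0.00730·3.00e8/8 = 1.37e6 m/s
T = 2πr/v = 3.11e-15 s = 3110 as

3110 as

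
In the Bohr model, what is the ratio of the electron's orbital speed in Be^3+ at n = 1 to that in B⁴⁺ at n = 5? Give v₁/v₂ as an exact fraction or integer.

4

v ∝ Z^1 · n^-1
v₁/v₂ = (4/5)^1 · (1/5)^-1 = 4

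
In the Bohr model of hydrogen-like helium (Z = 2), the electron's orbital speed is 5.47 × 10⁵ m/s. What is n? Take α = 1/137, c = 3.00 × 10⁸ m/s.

v_n = Zαc/n ⇒ n = Zαc/v = 2 × 0.00730 × 3.00 × 10⁸ / 5.47 × 10⁵ ≈ 8.01
n = 8

8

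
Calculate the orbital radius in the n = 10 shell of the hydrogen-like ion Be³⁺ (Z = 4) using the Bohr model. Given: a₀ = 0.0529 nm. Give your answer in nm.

r_n = n²a₀/Z = 10² × 0.0529 / 4
    = 100 × 0.0529 / 4 = 1.32 nm

1.32 nm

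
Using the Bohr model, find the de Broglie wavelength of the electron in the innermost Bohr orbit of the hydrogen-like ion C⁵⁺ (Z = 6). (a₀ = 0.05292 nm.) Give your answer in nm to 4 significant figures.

The Bohr quantisation condition is nλ = 2πr_n.
r_n = n²a₀/Z = 0.008820 nm
λ = 2πr_n/n = 2π·0.008820/1 = 0.05542 nm

0.05542 nm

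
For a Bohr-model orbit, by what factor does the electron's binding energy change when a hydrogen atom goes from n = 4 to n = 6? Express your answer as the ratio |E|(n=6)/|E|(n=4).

|E| ∝ Z^2 · n^-2; with Z fixed, |E| ∝ n^-2.
|E|(n=6)/|E|(n=4) = (6/4)^-2 = 4/9

4/9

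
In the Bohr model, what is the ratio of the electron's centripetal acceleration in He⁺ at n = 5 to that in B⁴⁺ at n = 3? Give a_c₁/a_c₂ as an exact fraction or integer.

a_c ∝ Z^3 · n^-4
a_c₁/a_c₂ = (2/5)^3 · (5/3)^-4 = 648/78125

648/78125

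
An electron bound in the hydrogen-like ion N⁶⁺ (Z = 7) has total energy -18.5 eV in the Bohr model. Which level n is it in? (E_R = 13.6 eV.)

E_n = −E_R Z²/n² ⇒ n² = E_R Z²/(−E_n) = 13.6 × 7² / 18.5 ≈ 36.02
n = 6

6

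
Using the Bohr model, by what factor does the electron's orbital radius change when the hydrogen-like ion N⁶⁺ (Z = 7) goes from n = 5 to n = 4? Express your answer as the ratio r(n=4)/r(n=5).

16/25

r ∝ Z^-1 · n^2; with Z fixed, r ∝ n^2.
r(n=4)/r(n=5) = (4/5)^2 = 16/25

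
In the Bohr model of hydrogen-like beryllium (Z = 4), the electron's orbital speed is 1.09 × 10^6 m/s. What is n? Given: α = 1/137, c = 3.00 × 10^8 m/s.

v_n = Zαc/n ⇒ n = Zαc/v = 4 × 0.00730 × 3.00 × 10^8 / 1.09 × 10^6 ≈ 8.04
n = 8

8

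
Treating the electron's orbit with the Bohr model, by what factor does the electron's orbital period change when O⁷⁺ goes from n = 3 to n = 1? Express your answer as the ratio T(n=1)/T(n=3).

T ∝ Z^-2 · n^3; with Z fixed, T ∝ n^3.
T(n=1)/T(n=3) = (1/3)^3 = 1/27

1/27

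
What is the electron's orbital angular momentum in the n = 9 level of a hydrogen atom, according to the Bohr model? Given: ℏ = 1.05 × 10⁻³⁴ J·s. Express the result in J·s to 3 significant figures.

L_n = nℏ = 9 × 1.05 × 10⁻³⁴ = 9.45 × 10⁻³⁴ J·s

9.45 × 10⁻³⁴ J·s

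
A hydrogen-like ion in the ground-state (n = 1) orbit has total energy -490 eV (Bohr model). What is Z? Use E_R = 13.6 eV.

6

E_n = −E_R Z²/n² ⇒ Z² = −E_n n²/E_R = 490 × 1² / 13.6 ≈ 36.03
Z = 6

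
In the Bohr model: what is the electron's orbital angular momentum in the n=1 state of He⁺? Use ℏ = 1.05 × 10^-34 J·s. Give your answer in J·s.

1.05 × 10^-34 J·s

L_n = nℏ = 1 × 1.05 × 10^-34 = 1.05 × 10^-34 J·s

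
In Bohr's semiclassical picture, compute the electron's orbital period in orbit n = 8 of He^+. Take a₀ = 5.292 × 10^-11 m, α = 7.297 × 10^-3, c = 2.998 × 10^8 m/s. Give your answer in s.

r = n²a₀/Z = 8²·5.292 × 10^-11/2 = 1.693 × 10^-9 m
v = Zαc/n = 2·0.007297·2.998 × 10^8/8 = 5.469 × 10^5 m/s
T = 2πr/v = 1.946 × 10^-14 s

1.946 × 10^-14 s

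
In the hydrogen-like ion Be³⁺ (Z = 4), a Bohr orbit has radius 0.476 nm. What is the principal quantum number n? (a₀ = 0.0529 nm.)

6

r_n = n²a₀/Z ⇒ n² = rZ/a₀ = 0.476 × 4 / 0.0529 ≈ 35.99
n = 6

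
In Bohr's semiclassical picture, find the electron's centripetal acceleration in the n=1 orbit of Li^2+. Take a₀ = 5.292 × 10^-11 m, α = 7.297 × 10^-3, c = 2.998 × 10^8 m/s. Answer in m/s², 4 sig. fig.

r = n²a₀/Z = 1.764 × 10^-11 m, v = Zαc/n = 6.563 × 10^6 m/s
a = v²/r = (6.563 × 10^6)² / 1.764 × 10^-11 = 2.442 × 10^24 m/s²

2.442 × 10^24 m/s²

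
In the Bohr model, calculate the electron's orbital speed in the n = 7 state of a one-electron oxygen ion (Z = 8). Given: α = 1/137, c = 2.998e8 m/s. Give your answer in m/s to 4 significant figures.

2.501e6 m/s

v_n = Zαc/n = 8 × 0.007299 × 2.998e8 / 7
    = 2.501e6 m/s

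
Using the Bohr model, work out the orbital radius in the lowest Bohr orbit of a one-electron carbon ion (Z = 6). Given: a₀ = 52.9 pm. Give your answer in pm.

8.82 pm

r_n = n²a₀/Z = 1² × 52.9 / 6
    = 1 × 52.9 / 6 = 8.82 pm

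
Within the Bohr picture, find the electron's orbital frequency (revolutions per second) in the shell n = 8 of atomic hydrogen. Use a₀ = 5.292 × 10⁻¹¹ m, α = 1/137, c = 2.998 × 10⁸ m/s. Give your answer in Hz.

r = n²a₀/Z = 3.387 × 10⁻⁹ m, v = Zαc/n = 2.735 × 10⁵ m/s
f = v/(2πr) = 1.285 × 10¹³ Hz

1.285 × 10¹³ Hz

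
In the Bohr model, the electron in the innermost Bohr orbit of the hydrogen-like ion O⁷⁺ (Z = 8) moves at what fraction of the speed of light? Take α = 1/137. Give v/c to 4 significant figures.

v_n = Zαc/n, so v/c = Zα/n = 8 × 0.007299 / 1 = 0.05839

0.05839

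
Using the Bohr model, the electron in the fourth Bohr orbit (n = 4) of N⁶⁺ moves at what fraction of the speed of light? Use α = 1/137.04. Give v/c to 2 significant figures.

0.013

v_n = Zαc/n, so v/c = Zα/n = 7 × 0.0073 / 4 = 0.013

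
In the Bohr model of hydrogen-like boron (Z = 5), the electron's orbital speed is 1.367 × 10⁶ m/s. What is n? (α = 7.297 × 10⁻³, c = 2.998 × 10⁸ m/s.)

8

v_n = Zαc/n ⇒ n = Zαc/v = 5 × 0.007297 × 2.998 × 10⁸ / 1.367 × 10⁶ ≈ 8.00
n = 8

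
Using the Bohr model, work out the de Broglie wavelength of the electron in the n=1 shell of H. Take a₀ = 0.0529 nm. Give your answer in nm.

0.332 nm

The Bohr quantisation condition is nλ = 2πr_n.
r_n = n²a₀/Z = 0.0529 nm
λ = 2πr_n/n = 2π·0.0529/1 = 0.332 nm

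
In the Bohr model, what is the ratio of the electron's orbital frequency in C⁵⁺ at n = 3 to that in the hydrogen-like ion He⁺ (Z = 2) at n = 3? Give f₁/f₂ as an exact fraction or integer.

9

f ∝ Z^2 · n^-3
f₁/f₂ = (6/2)^2 · (3/3)^-3 = 9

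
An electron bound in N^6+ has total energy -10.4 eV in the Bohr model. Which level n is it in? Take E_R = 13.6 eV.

8

E_n = −E_R Z²/n² ⇒ n² = E_R Z²/(−E_n) = 13.6 × 7² / 10.4 ≈ 64.08
n = 8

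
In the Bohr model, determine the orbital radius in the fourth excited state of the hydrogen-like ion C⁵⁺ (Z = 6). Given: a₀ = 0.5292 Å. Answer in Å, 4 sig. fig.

2.205 Å

r_n = n²a₀/Z = 5² × 0.5292 / 6
    = 25 × 0.5292 / 6 = 2.205 Å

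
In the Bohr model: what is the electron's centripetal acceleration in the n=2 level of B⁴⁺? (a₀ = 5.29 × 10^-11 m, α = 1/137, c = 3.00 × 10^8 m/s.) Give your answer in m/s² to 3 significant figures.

7.08 × 10^23 m/s²

r = n²a₀/Z = 4.23 × 10^-11 m, v = Zαc/n = 5.47 × 10^6 m/s
a = v²/r = (5.47 × 10^6)² / 4.23 × 10^-11 = 7.08 × 10^23 m/s²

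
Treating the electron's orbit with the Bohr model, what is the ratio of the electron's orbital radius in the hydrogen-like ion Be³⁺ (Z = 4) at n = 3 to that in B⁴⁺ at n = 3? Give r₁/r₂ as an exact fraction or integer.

5/4

r ∝ Z^-1 · n^2
r₁/r₂ = (4/5)^-1 · (3/3)^2 = 5/4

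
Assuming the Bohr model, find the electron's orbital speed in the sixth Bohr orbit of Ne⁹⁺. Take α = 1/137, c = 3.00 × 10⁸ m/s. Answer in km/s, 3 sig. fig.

3650 km/s

v_n = Zαc/n = 10 × 0.00730 × 3.00 × 10⁸ / 6
    = 3650 km/s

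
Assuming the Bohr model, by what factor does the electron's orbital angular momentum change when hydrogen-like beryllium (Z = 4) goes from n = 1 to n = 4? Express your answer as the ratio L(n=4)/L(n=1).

4

L = nℏ depends only on n, so L ∝ n.
L(n=4)/L(n=1) = (4/1)^1 = 4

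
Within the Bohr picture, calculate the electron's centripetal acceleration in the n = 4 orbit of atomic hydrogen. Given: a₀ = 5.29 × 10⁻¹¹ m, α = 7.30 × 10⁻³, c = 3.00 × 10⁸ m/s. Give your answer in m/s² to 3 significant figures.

r = n²a₀/Z = 8.46 × 10⁻¹⁰ m, v = Zαc/n = 5.47 × 10⁵ m/s
a = v²/r = (5.47 × 10⁵)² / 8.46 × 10⁻¹⁰ = 3.54 × 10²⁰ m/s²

3.54 × 10²⁰ m/s²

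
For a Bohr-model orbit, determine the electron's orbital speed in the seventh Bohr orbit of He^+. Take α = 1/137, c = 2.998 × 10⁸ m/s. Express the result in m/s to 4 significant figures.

6.252 × 10⁵ m/s

v_n = Zαc/n = 2 × 0.007299 × 2.998 × 10⁸ / 7
    = 6.252 × 10⁵ m/s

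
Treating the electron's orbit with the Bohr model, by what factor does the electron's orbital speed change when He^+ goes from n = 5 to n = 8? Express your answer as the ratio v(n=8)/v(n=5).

5/8

v ∝ Z^1 · n^-1; with Z fixed, v ∝ n^-1.
v(n=8)/v(n=5) = (8/5)^-1 = 5/8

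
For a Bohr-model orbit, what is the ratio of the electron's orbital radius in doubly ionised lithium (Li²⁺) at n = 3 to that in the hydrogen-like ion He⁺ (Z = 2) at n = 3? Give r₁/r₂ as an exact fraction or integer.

2/3

r ∝ Z^-1 · n^2
r₁/r₂ = (3/2)^-1 · (3/3)^2 = 2/3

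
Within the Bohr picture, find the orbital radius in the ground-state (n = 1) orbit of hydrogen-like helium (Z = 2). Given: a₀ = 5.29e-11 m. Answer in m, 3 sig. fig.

r_n = n²a₀/Z = 1² × 5.29e-11 / 2
    = 1 × 5.29e-11 / 2 = 2.65e-11 m

2.65e-11 m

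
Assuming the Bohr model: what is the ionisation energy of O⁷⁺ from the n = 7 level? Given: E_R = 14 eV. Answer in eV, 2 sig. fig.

E_n = −E_R·Z²/n² = −14 × 8²/7² eV = -18 eV
Ionisation energy = −E_n = 18 eV

18 eV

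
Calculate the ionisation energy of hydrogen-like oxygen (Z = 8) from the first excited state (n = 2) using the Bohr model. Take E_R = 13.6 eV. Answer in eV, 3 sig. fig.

218 eV

E_n = −E_R·Z²/n² = −13.6 × 8²/2² eV = -218 eV
Ionisation energy = −E_n = 218 eV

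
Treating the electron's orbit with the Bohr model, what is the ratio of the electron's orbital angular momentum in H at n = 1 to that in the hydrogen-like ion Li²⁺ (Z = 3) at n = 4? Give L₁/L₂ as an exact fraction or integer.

1/4

L = nℏ is independent of Z.
L₁/L₂ = n₁/n₂ = 1/4 = 1/4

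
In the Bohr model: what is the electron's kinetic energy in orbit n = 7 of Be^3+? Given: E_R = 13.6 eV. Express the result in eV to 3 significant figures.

4.44 eV

For a Coulomb orbit the virial theorem gives K = −E_n.
E_n = −E_R·Z²/n², so K = E_R·Z²/n² = 13.6 × 4²/7² = 4.44 eV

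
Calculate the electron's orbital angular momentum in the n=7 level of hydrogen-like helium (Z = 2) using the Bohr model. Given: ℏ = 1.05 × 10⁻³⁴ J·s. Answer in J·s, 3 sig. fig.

L_n = nℏ = 7 × 1.05 × 10⁻³⁴ = 7.35 × 10⁻³⁴ J·s

7.35 × 10⁻³⁴ J·s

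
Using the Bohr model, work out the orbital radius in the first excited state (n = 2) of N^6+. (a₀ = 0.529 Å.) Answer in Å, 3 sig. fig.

r_n = n²a₀/Z = 2² × 0.529 / 7
    = 4 × 0.529 / 7 = 0.302 Å

0.302 Å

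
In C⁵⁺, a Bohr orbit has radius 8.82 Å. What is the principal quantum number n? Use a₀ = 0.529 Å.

10

r_n = n²a₀/Z ⇒ n² = rZ/a₀ = 8.82 × 6 / 0.529 ≈ 100.04
n = 10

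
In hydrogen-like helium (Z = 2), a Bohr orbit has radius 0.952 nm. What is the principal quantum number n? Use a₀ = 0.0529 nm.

r_n = n²a₀/Z ⇒ n² = rZ/a₀ = 0.952 × 2 / 0.0529 ≈ 35.99
n = 6

6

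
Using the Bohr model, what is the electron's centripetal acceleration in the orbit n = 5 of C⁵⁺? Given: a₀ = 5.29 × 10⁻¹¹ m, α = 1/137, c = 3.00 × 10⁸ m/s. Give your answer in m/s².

r = n²a₀/Z = 2.20 × 10⁻¹⁰ m, v = Zαc/n = 2.63 × 10⁶ m/s
a = v²/r = (2.63 × 10⁶)² / 2.20 × 10⁻¹⁰ = 3.13 × 10²² m/s²

3.13 × 10²² m/s²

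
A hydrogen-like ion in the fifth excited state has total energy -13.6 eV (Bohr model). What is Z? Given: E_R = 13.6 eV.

6

E_n = −E_R Z²/n² ⇒ Z² = −E_n n²/E_R = 13.6 × 6² / 13.6 ≈ 36.00
Z = 6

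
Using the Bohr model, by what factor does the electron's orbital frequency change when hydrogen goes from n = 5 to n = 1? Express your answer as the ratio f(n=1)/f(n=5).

f ∝ Z^2 · n^-3; with Z fixed, f ∝ n^-3.
f(n=1)/f(n=5) = (1/5)^-3 = 125

125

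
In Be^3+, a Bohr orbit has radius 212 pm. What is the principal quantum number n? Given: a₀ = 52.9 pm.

4

r_n = n²a₀/Z ⇒ n² = rZ/a₀ = 212 × 4 / 52.9 ≈ 16.03
n = 4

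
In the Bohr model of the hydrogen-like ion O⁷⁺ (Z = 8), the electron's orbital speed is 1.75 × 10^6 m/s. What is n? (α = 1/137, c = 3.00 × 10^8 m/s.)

v_n = Zαc/n ⇒ n = Zαc/v = 8 × 0.00730 × 3.00 × 10^8 / 1.75 × 10^6 ≈ 10.01
n = 10

10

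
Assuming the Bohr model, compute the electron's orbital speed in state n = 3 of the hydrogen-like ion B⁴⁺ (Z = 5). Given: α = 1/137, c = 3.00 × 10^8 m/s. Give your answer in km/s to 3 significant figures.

3650 km/s

v_n = Zαc/n = 5 × 0.00730 × 3.00 × 10^8 / 3
    = 3650 km/s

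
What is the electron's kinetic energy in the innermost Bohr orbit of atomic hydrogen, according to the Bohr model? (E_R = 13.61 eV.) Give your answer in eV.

For a Coulomb orbit the virial theorem gives K = −E_n.
E_n = −E_R·Z²/n², so K = E_R·Z²/n² = 13.61 × 1²/1² = 13.61 eV

13.61 eV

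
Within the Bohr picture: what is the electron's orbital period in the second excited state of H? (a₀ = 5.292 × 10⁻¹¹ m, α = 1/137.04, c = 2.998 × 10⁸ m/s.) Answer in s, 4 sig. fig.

4.104 × 10⁻¹⁵ s

r = n²a₀/Z = 3²·5.292 × 10⁻¹¹/1 = 4.763 × 10⁻¹⁰ m
v = Zαc/n = 1·0.007297·2.998 × 10⁸/3 = 7.292 × 10⁵ m/s
T = 2πr/v = 4.104 × 10⁻¹⁵ s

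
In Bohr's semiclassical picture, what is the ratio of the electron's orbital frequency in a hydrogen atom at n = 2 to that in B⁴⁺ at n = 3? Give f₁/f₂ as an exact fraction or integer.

f ∝ Z^2 · n^-3
f₁/f₂ = (1/5)^2 · (2/3)^-3 = 27/200

27/200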